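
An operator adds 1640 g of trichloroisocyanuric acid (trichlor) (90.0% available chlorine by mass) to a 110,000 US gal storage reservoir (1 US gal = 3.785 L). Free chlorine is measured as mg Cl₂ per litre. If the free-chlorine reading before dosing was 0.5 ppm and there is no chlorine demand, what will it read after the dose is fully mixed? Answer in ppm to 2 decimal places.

4.05 ppm

Volume: 110,000 US gal × 3.785 L/gal = 416,350 L.
Available chlorine delivered: 1640 g × 0.9 = 1476 g as Cl₂.
Concentration rise: 1476 g / 416,350 L = 3.545 mg/L = 3.55 ppm.
Final FC: 0.5 + 3.55 = 4.05 ppm.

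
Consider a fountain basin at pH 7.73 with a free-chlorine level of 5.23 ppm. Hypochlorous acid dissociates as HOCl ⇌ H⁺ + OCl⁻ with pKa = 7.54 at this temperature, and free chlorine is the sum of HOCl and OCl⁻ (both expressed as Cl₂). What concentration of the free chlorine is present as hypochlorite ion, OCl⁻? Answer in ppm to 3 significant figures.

[OCl⁻]/[HOCl] = 10^(pH − pKa) = 10^(7.73 − 7.54) = 10^0.19 = 1.549.
Fraction as HOCl = 1 / (1 + 1.549) = 0.3923.
OCl⁻ = (1 − 0.3923) × 5.23 ppm = 3.178 ppm.

3.18 ppm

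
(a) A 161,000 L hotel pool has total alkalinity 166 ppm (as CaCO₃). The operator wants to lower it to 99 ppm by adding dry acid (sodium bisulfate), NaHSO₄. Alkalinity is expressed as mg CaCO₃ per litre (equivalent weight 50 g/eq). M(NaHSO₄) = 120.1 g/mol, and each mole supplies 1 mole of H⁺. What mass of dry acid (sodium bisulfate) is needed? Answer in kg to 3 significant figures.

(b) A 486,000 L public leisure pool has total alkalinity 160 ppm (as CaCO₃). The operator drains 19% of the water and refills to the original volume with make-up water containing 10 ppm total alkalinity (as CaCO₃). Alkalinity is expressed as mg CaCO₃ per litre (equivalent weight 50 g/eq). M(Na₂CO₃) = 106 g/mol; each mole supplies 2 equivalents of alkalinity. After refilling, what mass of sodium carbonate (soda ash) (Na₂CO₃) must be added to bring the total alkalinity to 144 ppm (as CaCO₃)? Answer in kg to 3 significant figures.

(a) 25.9 kg; (b) 6.44 kg

(a) Alkalinity to neutralize: (166 − 99) = 67 mg/L as CaCO₃ × 161,000 L = 10,790 g as CaCO₃.
(a) Equivalents of H⁺ required: 10,790 ÷ 50 g/eq = 215.7 eq = 215.7 mol NaHSO₄.
(a) Mass of NaHSO₄: 215.7 × 120.1 = 25,910 g.

(b) After draining 19% and refilling: 160 × 0.81 + 10 × 0.19 = 131.5 ppm.
(b) Deficit to target: 144 − 131.5 = 12.5 mg/L.
(b) As CaCO₃: 12.5 mg/L × 486,000 L = 6075 g; ÷ 50 g/eq ÷ 2 = 60.75 mol Na₂CO₃.
(b) Mass: 60.75 × 106 = 6439 g.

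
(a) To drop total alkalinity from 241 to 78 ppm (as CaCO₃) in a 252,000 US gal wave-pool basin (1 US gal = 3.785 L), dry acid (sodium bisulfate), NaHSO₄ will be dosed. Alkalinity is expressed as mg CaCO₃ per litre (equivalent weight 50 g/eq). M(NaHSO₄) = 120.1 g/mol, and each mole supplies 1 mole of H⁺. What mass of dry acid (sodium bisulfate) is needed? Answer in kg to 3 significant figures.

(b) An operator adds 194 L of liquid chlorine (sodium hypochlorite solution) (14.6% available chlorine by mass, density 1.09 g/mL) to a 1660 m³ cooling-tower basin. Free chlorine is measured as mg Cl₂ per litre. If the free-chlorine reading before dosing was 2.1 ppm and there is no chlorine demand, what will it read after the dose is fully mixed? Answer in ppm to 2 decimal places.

(a) Volume: 252,000 US gal × 3.785 L/gal = 953,820 L.
(a) Alkalinity to neutralize: (241 − 78) = 163 mg/L as CaCO₃ × 953,820 L = 155,500 g as CaCO₃.
(a) Equivalents of H⁺ required: 155,500 ÷ 50 g/eq = 3109 eq = 3109 mol NaHSO₄.
(a) Mass of NaHSO₄: 3109 × 120.1 = 373,400 g.

(b) Volume: 1660 m³ = 1,660,000 L.
(b) Mass of solution: 194 L × 1000 mL/L × 1.09 g/mL = 211,500 g.
(b) Available chlorine delivered: 211,500 g × 0.146 = 30,870 g as Cl₂.
(b) Concentration rise: 30,870 g / 1,660,000 L = 18.6 mg/L = 18.60 ppm.
(b) Final FC: 2.1 + 18.60 = 20.70 ppm.

(a) 373 kg; (b) 20.70 ppm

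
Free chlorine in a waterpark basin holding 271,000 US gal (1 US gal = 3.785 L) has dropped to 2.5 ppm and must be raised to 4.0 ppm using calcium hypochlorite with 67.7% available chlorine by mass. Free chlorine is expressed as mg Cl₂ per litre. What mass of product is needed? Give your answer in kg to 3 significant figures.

Volume: 271,000 US gal × 3.785 L/gal = 1,025,735 L.
Chlorine deficit: 4.0 − 2.5 = 1.5 ppm = 1.5 mg/L as Cl₂.
Cl₂ equivalent needed: 1.5 mg/L × 1,025,735 L = 1,539,000 mg = 1539 g.
Product at 67.7% available chlorine: 1539 / 0.677 = 2273 g.

2.27 kg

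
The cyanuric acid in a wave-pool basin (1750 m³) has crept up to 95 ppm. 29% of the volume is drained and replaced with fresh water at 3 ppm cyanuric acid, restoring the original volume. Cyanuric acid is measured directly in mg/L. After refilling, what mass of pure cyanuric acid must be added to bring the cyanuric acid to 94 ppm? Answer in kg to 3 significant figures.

44.9 kg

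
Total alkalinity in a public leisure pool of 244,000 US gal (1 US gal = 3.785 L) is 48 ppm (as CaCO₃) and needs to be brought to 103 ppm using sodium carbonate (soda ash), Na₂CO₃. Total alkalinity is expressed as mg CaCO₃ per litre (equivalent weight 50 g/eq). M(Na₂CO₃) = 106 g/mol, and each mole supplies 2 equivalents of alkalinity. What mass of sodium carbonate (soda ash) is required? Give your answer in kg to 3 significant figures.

Volume: 244,000 US gal × 3.785 L/gal = 923,540 L.
Alkalinity to add: (103 − 48) = 55 mg/L as CaCO₃ × 923,540 L = 50,790 g as CaCO₃.
Equivalents: 50,790 g ÷ 50 g/eq = 1016 eq.
Each mole of Na₂CO₃ supplies 2 eq, so 1016 / 2 = 507.9 mol.
Mass: 507.9 mol × 106 g/mol = 53,840 g.

53.8 kg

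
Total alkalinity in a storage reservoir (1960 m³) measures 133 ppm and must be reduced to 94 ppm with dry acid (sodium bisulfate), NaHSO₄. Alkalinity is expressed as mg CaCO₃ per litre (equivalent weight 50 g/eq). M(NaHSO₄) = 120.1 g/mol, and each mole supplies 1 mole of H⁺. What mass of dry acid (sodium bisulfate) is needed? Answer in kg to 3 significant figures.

184 kg

Volume: 1960 m³ = 1,960,000 L.
Alkalinity to neutralize: (133 − 94) = 39 mg/L as CaCO₃ × 1,960,000 L = 76,440 g as CaCO₃.
Equivalents of H⁺ required: 76,440 ÷ 50 g/eq = 1529 eq = 1529 mol NaHSO₄.
Mass of NaHSO₄: 1529 × 120.1 = 183,600 g.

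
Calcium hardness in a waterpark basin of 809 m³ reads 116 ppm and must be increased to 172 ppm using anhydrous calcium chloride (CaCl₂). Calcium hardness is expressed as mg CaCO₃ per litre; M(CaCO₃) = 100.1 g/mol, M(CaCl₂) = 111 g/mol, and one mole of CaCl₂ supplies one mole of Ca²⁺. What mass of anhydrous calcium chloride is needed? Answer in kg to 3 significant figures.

Volume: 809 m³ = 809,000 L.
Hardness to add: (172 − 116) = 56 mg/L as CaCO₃ × 809,000 L = 45,300 g as CaCO₃.
Moles of Ca²⁺ (1 mol Ca²⁺ ≡ 1 mol CaCO₃): 45,300 / 100.1 g/mol = 452.6 mol.
Mass of CaCl₂: 452.6 × 111 = 50,240 g.

50.2 kg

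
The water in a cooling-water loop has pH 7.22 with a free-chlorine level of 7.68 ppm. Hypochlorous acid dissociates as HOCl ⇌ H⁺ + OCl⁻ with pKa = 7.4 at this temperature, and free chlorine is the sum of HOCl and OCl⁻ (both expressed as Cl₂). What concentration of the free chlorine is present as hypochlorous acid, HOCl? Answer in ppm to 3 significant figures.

[OCl⁻]/[HOCl] = 10^(pH − pKa) = 10^(7.22 − 7.4) = 10^-0.18 = 0.6607.
Fraction as HOCl = 1 / (1 + 0.6607) = 0.6022.
HOCl = 0.6022 × 7.68 ppm = 4.625 ppm.

4.62 ppm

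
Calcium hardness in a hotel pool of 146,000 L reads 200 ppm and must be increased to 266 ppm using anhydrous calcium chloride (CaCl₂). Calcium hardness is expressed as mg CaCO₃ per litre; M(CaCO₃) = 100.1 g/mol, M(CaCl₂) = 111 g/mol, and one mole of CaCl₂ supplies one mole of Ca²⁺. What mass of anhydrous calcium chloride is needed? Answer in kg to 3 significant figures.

10.7 kg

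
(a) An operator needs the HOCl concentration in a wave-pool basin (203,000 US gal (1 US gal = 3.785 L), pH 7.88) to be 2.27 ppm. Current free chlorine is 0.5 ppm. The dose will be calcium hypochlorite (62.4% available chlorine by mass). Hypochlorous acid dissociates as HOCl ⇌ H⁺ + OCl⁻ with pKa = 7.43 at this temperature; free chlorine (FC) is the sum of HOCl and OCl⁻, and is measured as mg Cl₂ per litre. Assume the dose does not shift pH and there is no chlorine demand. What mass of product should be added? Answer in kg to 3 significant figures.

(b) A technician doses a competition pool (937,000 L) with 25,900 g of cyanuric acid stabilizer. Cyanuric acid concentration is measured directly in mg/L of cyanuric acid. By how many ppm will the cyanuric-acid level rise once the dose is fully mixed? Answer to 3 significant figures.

(a) 10.1 kg; (b) 27.6 ppm

(a) Volume: 203,000 US gal × 3.785 L/gal = 768,355 L.
(a) [OCl⁻]/[HOCl] = 10^(pH − pKa) = 10^(7.88 − 7.43) = 2.818; fraction as HOCl = 1/(1 + 2.818) = 0.2619.
(a) Free chlorine required for 2.27 ppm HOCl: 2.27 / 0.2619 = 8.668 ppm.
(a) FC to add: 8.668 − 0.5 = 8.168 mg/L as Cl₂.
(a) Cl₂ equivalent: 8.168 mg/L × 768,355 L = 6276 g.
(a) Product at 62.4% available Cl: 6276 / 0.624 = 10,060 g.

(b) Rise: 25,900 g / 937,000 L × 1000 = 27.64 mg/L.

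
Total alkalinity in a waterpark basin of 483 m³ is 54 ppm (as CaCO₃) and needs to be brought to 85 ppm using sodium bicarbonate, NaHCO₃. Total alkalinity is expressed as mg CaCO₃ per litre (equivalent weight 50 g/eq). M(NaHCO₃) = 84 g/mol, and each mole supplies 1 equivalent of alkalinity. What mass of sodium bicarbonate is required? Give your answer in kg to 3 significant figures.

25.2 kg

Volume: 483 m³ = 483,000 L.
Alkalinity to add: (85 − 54) = 31 mg/L as CaCO₃ × 483,000 L = 14,970 g as CaCO₃.
Equivalents: 14,970 g ÷ 50 g/eq = 299.5 eq.
NaHCO₃ supplies 1 eq per mole → 299.5 mol.
Mass: 299.5 mol × 84 g/mol = 25,150 g.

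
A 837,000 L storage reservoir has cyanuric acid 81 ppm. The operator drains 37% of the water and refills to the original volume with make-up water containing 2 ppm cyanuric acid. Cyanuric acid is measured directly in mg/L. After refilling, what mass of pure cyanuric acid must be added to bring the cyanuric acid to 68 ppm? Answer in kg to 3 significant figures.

After draining 37% and refilling: 81 × 0.63 + 2 × 0.37 = 51.77 ppm.
Deficit to target: 68 − 51.77 = 16.23 mg/L.
Mass: 16.23 mg/L × 837,000 L = 13,580 g cyanuric acid.

13.6 kg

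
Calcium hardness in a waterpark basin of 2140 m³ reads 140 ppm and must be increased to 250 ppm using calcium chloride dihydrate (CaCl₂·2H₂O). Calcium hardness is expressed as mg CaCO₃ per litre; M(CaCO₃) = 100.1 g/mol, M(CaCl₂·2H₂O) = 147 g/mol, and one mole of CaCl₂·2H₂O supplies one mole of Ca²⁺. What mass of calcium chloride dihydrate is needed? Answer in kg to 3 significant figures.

346 kg

Volume: 2140 m³ = 2,140,000 L.
Hardness to add: (250 − 140) = 110 mg/L as CaCO₃ × 2,140,000 L = 235,400 g as CaCO₃.
Moles of Ca²⁺ (1 mol Ca²⁺ ≡ 1 mol CaCO₃): 235,400 / 100.1 g/mol = 2352 mol.
Mass of CaCl₂·2H₂O: 2352 × 147 = 345,700 g.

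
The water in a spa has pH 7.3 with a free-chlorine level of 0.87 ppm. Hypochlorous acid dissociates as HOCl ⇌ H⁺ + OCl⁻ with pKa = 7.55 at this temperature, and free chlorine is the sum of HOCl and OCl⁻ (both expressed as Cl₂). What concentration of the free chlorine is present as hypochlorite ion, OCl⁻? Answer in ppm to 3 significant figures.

[OCl⁻]/[HOCl] = 10^(pH − pKa) = 10^(7.3 − 7.55) = 10^-0.25 = 0.5623.
Fraction as HOCl = 1 / (1 + 0.5623) = 0.6401.
OCl⁻ = (1 − 0.6401) × 0.87 ppm = 0.3131 ppm.

0.313 ppm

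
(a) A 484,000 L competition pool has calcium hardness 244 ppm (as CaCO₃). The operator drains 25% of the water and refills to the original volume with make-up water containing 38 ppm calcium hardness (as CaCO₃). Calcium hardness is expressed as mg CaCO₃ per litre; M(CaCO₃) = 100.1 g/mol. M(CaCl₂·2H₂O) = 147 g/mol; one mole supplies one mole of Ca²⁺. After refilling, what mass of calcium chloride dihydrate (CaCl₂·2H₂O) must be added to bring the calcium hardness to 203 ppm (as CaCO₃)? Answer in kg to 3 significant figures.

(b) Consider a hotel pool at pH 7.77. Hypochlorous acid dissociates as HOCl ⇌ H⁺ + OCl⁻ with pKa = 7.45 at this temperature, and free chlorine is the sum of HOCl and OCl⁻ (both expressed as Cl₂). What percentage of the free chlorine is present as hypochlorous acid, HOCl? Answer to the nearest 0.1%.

(a) After draining 25% and refilling: 244 × 0.75 + 38 × 0.25 = 192.5 ppm.
(a) Deficit to target: 203 − 192.5 = 10.5 mg/L.
(a) As CaCO₃: 10.5 mg/L × 484,000 L = 5082 g; ÷ 100.1 = 50.77 mol Ca²⁺.
(a) Mass: 50.77 × 147 = 7463 g.

(b) [OCl⁻]/[HOCl] = 10^(pH − pKa) = 10^(7.77 − 7.45) = 10^0.32 = 2.089.
(b) Fraction as HOCl = 1 / (1 + 2.089) = 0.3237.

(a) 7.46 kg; (b) 32.4%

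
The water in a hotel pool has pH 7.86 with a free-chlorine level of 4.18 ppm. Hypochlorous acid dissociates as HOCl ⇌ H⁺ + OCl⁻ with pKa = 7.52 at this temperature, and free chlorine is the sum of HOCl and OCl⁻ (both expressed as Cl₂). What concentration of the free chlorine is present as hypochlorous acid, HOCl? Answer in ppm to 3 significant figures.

1.31 ppm

[OCl⁻]/[HOCl] = 10^(pH − pKa) = 10^(7.86 − 7.52) = 10^0.34 = 2.188.
Fraction as HOCl = 1 / (1 + 2.188) = 0.3137.
HOCl = 0.3137 × 4.18 ppm = 1.311 ppm.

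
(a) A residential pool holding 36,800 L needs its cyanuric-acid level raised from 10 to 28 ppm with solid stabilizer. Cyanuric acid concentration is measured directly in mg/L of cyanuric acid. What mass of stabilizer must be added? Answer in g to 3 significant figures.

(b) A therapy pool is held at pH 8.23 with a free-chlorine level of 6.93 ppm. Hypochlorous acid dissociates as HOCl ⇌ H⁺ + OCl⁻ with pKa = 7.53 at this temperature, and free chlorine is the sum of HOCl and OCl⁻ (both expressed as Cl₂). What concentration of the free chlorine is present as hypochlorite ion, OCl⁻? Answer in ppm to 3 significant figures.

(a) CYA to add: (28 − 10) = 18 mg/L × 36,800 L = 662.4 g cyanuric acid.

(b) [OCl⁻]/[HOCl] = 10^(pH − pKa) = 10^(8.23 − 7.53) = 10^0.70 = 5.012.
(b) Fraction as HOCl = 1 / (1 + 5.012) = 0.1663.
(b) OCl⁻ = (1 − 0.1663) × 6.93 ppm = 5.777 ppm.

(a) 662 g; (b) 5.78 ppm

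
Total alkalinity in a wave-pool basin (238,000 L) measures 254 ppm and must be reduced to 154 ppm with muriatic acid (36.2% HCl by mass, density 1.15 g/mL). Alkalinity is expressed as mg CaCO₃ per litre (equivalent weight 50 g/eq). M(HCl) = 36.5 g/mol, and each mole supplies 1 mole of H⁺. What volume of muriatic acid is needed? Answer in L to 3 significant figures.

41.7 L

Alkalinity to neutralize: (254 − 154) = 100 mg/L as CaCO₃ × 238,000 L = 23,800 g as CaCO₃.
Equivalents of H⁺ required: 23,800 ÷ 50 g/eq = 476 eq = 476 mol HCl.
Mass of HCl: 476 × 36.5 = 17,370 g.
Mass of 36.2% solution: 17,370 / 0.362 = 47,990 g.
Volume: 47,990 g ÷ 1.15 g/mL = 41,730 mL.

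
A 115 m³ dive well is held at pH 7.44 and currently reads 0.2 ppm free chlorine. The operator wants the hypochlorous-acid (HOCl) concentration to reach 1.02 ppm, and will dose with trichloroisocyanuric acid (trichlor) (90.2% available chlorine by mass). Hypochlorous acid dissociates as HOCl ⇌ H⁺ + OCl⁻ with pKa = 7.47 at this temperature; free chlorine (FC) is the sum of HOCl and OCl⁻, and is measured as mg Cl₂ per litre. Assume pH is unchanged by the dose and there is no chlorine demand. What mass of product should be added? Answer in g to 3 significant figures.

226 g

Volume: 115 m³ = 115,000 L.
[OCl⁻]/[HOCl] = 10^(pH − pKa) = 10^(7.44 − 7.47) = 0.9333; fraction as HOCl = 1/(1 + 0.9333) = 0.5173.
Free chlorine required for 1.02 ppm HOCl: 1.02 / 0.5173 = 1.972 ppm.
FC to add: 1.972 − 0.2 = 1.772 mg/L as Cl₂.
Cl₂ equivalent: 1.772 mg/L × 115,000 L = 203.8 g.
Product at 90.2% available Cl: 203.8 / 0.902 = 225.9 g.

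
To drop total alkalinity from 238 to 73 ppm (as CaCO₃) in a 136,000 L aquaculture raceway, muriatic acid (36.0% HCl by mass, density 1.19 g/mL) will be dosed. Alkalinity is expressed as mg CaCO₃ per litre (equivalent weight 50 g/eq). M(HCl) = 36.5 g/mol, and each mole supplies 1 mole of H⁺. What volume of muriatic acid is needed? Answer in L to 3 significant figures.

38.2 L

Alkalinity to neutralize: (238 − 73) = 165 mg/L as CaCO₃ × 136,000 L = 22,440 g as CaCO₃.
Equivalents of H⁺ required: 22,440 ÷ 50 g/eq = 448.8 eq = 448.8 mol HCl.
Mass of HCl: 448.8 × 36.5 = 16,380 g.
Mass of 36.0% solution: 16,380 / 0.36 = 45,500 g.
Volume: 45,500 g ÷ 1.19 g/mL = 38,240 mL.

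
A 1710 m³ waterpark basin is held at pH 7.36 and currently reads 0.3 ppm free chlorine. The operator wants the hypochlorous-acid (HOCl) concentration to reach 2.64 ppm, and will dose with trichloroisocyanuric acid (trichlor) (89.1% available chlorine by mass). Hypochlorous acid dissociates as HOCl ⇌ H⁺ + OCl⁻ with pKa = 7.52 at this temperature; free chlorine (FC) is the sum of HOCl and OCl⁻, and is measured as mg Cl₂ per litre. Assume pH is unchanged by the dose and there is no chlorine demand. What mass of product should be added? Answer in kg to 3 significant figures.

Volume: 1710 m³ = 1,710,000 L.
[OCl⁻]/[HOCl] = 10^(pH − pKa) = 10^(7.36 − 7.52) = 0.6918; fraction as HOCl = 1/(1 + 0.6918) = 0.5911.
Free chlorine required for 2.64 ppm HOCl: 2.64 / 0.5911 = 4.466 ppm.
FC to add: 4.466 − 0.3 = 4.166 mg/L as Cl₂.
Cl₂ equivalent: 4.166 mg/L × 1,710,000 L = 7125 g.
Product at 89.1% available Cl: 7125 / 0.891 = 7996 g.

8.00 kg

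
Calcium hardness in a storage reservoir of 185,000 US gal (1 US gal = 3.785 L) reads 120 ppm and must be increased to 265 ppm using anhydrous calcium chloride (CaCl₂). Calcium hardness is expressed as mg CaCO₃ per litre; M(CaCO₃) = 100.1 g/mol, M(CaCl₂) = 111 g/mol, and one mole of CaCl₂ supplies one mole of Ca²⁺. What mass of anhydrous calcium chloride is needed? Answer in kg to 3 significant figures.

113 kg

Volume: 185,000 US gal × 3.785 L/gal = 700,225 L.
Hardness to add: (265 − 120) = 145 mg/L as CaCO₃ × 700,225 L = 101,500 g as CaCO₃.
Moles of Ca²⁺ (1 mol Ca²⁺ ≡ 1 mol CaCO₃): 101,500 / 100.1 g/mol = 1014 mol.
Mass of CaCl₂: 1014 × 111 = 112,600 g.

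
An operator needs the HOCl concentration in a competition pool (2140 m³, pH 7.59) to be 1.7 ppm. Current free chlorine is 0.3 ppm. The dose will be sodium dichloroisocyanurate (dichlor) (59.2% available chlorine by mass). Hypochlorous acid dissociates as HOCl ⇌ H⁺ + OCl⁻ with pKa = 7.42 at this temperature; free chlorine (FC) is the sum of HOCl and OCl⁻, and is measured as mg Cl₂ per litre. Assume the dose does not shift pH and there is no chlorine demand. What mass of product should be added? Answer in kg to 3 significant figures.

14.2 kg

Volume: 2140 m³ = 2,140,000 L.
[OCl⁻]/[HOCl] = 10^(pH − pKa) = 10^(7.59 − 7.42) = 1.479; fraction as HOCl = 1/(1 + 1.479) = 0.4034.
Free chlorine required for 1.7 ppm HOCl: 1.7 / 0.4034 = 4.214 ppm.
FC to add: 4.214 − 0.3 = 3.914 mg/L as Cl₂.
Cl₂ equivalent: 3.914 mg/L × 2,140,000 L = 8377 g.
Product at 59.2% available Cl: 8377 / 0.592 = 14,150 g.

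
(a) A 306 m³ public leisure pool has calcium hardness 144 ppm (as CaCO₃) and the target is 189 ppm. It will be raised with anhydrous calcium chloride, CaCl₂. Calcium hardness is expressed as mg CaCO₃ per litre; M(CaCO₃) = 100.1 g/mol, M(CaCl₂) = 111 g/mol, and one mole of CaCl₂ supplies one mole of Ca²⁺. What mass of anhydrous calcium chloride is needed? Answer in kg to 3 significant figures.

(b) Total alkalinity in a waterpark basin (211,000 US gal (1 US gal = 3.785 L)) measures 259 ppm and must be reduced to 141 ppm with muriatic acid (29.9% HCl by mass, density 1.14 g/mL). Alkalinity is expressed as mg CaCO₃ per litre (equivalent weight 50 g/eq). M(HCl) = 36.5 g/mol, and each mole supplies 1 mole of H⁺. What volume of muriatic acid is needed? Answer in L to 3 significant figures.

(a) Volume: 306 m³ = 306,000 L.
(a) Hardness to add: (189 − 144) = 45 mg/L as CaCO₃ × 306,000 L = 13,770 g as CaCO₃.
(a) Moles of Ca²⁺ (1 mol Ca²⁺ ≡ 1 mol CaCO₃): 13,770 / 100.1 g/mol = 137.6 mol.
(a) Mass of CaCl₂: 137.6 × 111 = 15,270 g.

(b) Volume: 211,000 US gal × 3.785 L/gal = 798,635 L.
(b) Alkalinity to neutralize: (259 − 141) = 118 mg/L as CaCO₃ × 798,635 L = 94,240 g as CaCO₃.
(b) Equivalents of H⁺ required: 94,240 ÷ 50 g/eq = 1885 eq = 1885 mol HCl.
(b) Mass of HCl: 1885 × 36.5 = 68,790 g.
(b) Mass of 29.9% solution: 68,790 / 0.299 = 230,100 g.
(b) Volume: 230,100 g ÷ 1.14 g/mL = 201,800 mL.

(a) 15.3 kg; (b) 202 L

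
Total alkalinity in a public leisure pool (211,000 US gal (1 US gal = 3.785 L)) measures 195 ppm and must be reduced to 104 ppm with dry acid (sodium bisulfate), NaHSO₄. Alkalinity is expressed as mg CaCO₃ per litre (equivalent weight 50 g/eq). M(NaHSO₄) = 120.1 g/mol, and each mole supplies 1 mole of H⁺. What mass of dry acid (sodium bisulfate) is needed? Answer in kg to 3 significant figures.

175 kg

Volume: 211,000 US gal × 3.785 L/gal = 798,635 L.
Alkalinity to neutralize: (195 − 104) = 91 mg/L as CaCO₃ × 798,635 L = 72,680 g as CaCO₃.
Equivalents of H⁺ required: 72,680 ÷ 50 g/eq = 1454 eq = 1454 mol NaHSO₄.
Mass of NaHSO₄: 1454 × 120.1 = 174,600 g.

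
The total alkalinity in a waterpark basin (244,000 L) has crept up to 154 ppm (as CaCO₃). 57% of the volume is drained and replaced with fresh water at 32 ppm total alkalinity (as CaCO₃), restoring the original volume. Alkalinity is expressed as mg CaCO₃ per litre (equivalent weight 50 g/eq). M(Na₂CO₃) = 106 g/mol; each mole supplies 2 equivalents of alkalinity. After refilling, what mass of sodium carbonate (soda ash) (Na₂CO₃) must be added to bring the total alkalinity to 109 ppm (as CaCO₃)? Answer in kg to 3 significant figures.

After draining 57% and refilling: 154 × 0.43 + 32 × 0.57 = 84.46 ppm.
Deficit to target: 109 − 84.46 = 24.54 mg/L.
As CaCO₃: 24.54 mg/L × 244,000 L = 5988 g; ÷ 50 g/eq ÷ 2 = 59.88 mol Na₂CO₃.
Mass: 59.88 × 106 = 6347 g.

6.35 kg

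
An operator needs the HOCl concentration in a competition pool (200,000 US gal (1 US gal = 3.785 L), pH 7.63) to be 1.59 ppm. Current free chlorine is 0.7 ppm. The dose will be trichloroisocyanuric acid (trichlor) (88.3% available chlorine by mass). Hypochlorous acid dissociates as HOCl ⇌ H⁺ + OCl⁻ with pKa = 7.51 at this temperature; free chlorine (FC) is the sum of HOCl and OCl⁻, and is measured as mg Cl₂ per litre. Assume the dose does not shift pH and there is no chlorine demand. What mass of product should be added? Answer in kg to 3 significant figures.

2.56 kg

Volume: 200,000 US gal × 3.785 L/gal = 757,000 L.
[OCl⁻]/[HOCl] = 10^(pH − pKa) = 10^(7.63 − 7.51) = 1.318; fraction as HOCl = 1/(1 + 1.318) = 0.4314.
Free chlorine required for 1.59 ppm HOCl: 1.59 / 0.4314 = 3.686 ppm.
FC to add: 3.686 − 0.7 = 2.986 mg/L as Cl₂.
Cl₂ equivalent: 2.986 mg/L × 757,000 L = 2260 g.
Product at 88.3% available Cl: 2260 / 0.883 = 2560 g.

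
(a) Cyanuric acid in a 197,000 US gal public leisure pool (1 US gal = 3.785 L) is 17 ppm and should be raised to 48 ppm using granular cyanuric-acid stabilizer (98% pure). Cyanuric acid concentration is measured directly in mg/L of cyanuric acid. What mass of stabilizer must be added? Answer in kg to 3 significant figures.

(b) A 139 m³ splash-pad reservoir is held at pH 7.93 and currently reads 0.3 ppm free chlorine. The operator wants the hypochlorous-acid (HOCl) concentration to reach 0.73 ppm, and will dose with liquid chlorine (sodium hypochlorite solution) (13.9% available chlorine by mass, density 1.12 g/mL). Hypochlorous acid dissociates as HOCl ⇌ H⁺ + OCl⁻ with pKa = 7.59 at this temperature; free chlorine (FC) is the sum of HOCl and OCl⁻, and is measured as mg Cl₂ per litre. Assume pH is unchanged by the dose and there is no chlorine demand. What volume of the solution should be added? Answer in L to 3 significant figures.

(a) 23.6 kg; (b) 1.81 L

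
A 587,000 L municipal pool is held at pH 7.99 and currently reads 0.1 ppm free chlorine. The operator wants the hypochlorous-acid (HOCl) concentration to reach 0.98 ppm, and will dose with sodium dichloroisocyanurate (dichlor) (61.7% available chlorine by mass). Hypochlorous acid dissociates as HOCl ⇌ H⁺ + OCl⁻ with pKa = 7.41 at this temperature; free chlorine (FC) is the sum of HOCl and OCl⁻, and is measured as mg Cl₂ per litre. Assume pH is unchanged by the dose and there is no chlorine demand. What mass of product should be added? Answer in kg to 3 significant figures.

[OCl⁻]/[HOCl] = 10^(pH − pKa) = 10^(7.99 − 7.41) = 3.802; fraction as HOCl = 1/(1 + 3.802) = 0.2083.
Free chlorine required for 0.98 ppm HOCl: 0.98 / 0.2083 = 4.706 ppm.
FC to add: 4.706 − 0.1 = 4.606 mg/L as Cl₂.
Cl₂ equivalent: 4.606 mg/L × 587,000 L = 2704 g.
Product at 61.7% available Cl: 2704 / 0.617 = 4382 g.

4.38 kg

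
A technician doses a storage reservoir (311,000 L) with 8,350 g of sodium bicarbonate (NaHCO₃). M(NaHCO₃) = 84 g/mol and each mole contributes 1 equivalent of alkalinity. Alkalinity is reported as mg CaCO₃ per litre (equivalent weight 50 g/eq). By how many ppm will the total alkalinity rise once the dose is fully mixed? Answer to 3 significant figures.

Moles of NaHCO₃: 8,350 g ÷ 84 g/mol = 99.4 mol → 99.4 eq of alkalinity.
As CaCO₃: 99.4 eq × 50 g/eq = 4970 g.
Rise: 4970 g / 311,000 L × 1000 = 15.98 mg/L.

16.0 ppm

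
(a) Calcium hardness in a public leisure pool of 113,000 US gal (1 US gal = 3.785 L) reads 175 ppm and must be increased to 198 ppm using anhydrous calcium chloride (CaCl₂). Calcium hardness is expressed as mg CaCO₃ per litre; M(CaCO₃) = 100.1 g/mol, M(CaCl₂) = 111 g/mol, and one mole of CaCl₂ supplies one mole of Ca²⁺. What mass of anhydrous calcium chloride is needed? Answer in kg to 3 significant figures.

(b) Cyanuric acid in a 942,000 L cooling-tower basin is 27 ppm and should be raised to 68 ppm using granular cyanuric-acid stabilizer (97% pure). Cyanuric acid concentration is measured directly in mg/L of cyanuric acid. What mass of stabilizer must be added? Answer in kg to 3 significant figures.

(a) Volume: 113,000 US gal × 3.785 L/gal = 427,705 L.
(a) Hardness to add: (198 − 175) = 23 mg/L as CaCO₃ × 427,705 L = 9837 g as CaCO₃.
(a) Moles of Ca²⁺ (1 mol Ca²⁺ ≡ 1 mol CaCO₃): 9837 / 100.1 g/mol = 98.27 mol.
(a) Mass of CaCl₂: 98.27 × 111 = 10,910 g.

(b) CYA to add: (68 − 27) = 41 mg/L × 942,000 L = 38,620 g cyanuric acid.
(b) At 97% purity: 38,620 / 0.97 = 39,820 g product.

(a) 10.9 kg; (b) 39.8 kg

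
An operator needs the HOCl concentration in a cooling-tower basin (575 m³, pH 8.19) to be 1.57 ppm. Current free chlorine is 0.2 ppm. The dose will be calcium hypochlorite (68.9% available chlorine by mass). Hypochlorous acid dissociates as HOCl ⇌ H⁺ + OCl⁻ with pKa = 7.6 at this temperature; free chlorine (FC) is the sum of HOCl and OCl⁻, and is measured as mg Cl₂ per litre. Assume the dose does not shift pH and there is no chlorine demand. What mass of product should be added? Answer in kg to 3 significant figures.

Volume: 575 m³ = 575,000 L.
[OCl⁻]/[HOCl] = 10^(pH − pKa) = 10^(8.19 − 7.6) = 3.89; fraction as HOCl = 1/(1 + 3.89) = 0.2045.
Free chlorine required for 1.57 ppm HOCl: 1.57 / 0.2045 = 7.678 ppm.
FC to add: 7.678 − 0.2 = 7.478 mg/L as Cl₂.
Cl₂ equivalent: 7.478 mg/L × 575,000 L = 4300 g.
Product at 68.9% available Cl: 4300 / 0.689 = 6241 g.

6.24 kg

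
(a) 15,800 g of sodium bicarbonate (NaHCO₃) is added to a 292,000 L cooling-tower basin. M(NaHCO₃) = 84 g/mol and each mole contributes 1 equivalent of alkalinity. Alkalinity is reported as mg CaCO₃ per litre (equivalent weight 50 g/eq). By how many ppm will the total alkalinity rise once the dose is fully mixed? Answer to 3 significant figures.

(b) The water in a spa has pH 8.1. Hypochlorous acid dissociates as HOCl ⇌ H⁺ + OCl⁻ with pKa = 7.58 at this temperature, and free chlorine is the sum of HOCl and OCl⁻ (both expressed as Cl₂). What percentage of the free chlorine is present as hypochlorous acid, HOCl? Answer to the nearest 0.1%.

(a) Moles of NaHCO₃: 15,800 g ÷ 84 g/mol = 188.1 mol → 188.1 eq of alkalinity.
(a) As CaCO₃: 188.1 eq × 50 g/eq = 9405 g.
(a) Rise: 9405 g / 292,000 L × 1000 = 32.21 mg/L.

(b) [OCl⁻]/[HOCl] = 10^(pH − pKa) = 10^(8.1 − 7.58) = 10^0.52 = 3.311.
(b) Fraction as HOCl = 1 / (1 + 3.311) = 0.2319.

(a) 32.2 ppm; (b) 23.2%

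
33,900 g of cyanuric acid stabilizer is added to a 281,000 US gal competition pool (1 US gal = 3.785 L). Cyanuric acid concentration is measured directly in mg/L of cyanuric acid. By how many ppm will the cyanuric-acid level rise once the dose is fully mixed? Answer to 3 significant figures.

Volume: 281,000 US gal × 3.785 L/gal = 1,063,585 L.
Rise: 33,900 g / 1,063,585 L × 1000 = 31.87 mg/L.

31.9 ppm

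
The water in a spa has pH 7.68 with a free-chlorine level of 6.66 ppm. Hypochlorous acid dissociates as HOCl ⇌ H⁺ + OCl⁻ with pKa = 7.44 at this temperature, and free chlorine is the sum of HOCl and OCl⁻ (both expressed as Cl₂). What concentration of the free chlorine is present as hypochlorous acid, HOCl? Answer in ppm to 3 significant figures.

2.43 ppm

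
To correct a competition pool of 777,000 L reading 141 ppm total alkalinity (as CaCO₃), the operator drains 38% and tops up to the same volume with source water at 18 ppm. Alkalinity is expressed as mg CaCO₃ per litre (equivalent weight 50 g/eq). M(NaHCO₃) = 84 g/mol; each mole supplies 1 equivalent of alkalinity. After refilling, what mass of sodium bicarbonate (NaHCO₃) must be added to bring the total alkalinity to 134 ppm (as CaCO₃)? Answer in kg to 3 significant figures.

51.9 kg

After draining 38% and refilling: 141 × 0.62 + 18 × 0.38 = 94.26 ppm.
Deficit to target: 134 − 94.26 = 39.74 mg/L.
As CaCO₃: 39.74 mg/L × 777,000 L = 30,880 g; ÷ 50 g/eq ÷ 1 = 617.6 mol NaHCO₃.
Mass: 617.6 × 84 = 51,880 g.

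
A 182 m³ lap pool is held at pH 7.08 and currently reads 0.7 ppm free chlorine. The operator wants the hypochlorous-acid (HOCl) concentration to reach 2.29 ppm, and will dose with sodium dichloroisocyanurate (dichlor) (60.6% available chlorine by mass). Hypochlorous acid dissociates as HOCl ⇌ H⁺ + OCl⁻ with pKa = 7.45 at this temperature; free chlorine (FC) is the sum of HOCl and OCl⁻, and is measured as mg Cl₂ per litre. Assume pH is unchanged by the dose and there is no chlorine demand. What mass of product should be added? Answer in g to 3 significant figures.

771 g

Volume: 182 m³ = 182,000 L.
[OCl⁻]/[HOCl] = 10^(pH − pKa) = 10^(7.08 − 7.45) = 0.4266; fraction as HOCl = 1/(1 + 0.4266) = 0.701.
Free chlorine required for 2.29 ppm HOCl: 2.29 / 0.701 = 3.267 ppm.
FC to add: 3.267 − 0.7 = 2.567 mg/L as Cl₂.
Cl₂ equivalent: 2.567 mg/L × 182,000 L = 467.2 g.
Product at 60.6% available Cl: 467.2 / 0.606 = 770.9 g.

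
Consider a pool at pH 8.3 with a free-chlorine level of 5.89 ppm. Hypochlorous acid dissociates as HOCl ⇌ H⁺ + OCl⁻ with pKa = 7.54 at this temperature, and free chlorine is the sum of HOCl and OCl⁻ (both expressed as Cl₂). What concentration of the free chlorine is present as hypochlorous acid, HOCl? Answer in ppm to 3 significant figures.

[OCl⁻]/[HOCl] = 10^(pH − pKa) = 10^(8.3 − 7.54) = 10^0.76 = 5.754.
Fraction as HOCl = 1 / (1 + 5.754) = 0.1481.
HOCl = 0.1481 × 5.89 ppm = 0.872 ppm.

0.872 ppm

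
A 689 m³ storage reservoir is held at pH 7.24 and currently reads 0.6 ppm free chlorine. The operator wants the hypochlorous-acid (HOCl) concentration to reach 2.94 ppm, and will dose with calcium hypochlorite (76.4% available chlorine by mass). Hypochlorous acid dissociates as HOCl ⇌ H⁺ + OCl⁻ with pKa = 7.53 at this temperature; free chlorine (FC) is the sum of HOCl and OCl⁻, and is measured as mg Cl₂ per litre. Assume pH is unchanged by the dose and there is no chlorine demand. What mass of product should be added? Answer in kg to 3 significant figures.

3.47 kg

Volume: 689 m³ = 689,000 L.
[OCl⁻]/[HOCl] = 10^(pH − pKa) = 10^(7.24 − 7.53) = 0.5129; fraction as HOCl = 1/(1 + 0.5129) = 0.661.
Free chlorine required for 2.94 ppm HOCl: 2.94 / 0.661 = 4.448 ppm.
FC to add: 4.448 − 0.6 = 3.848 mg/L as Cl₂.
Cl₂ equivalent: 3.848 mg/L × 689,000 L = 2651 g.
Product at 76.4% available Cl: 2651 / 0.764 = 3470 g.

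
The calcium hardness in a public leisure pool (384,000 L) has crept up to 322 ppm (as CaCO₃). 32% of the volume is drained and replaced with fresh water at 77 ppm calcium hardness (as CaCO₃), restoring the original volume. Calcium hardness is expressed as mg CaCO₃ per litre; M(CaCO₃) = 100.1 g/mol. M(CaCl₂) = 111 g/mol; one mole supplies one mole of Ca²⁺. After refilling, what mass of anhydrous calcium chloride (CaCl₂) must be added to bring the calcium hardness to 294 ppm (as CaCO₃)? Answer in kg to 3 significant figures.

After draining 32% and refilling: 322 × 0.68 + 77 × 0.32 = 243.6 ppm.
Deficit to target: 294 − 243.6 = 50.4 mg/L.
As CaCO₃: 50.4 mg/L × 384,000 L = 19,350 g; ÷ 100.1 = 193.3 mol Ca²⁺.
Mass: 193.3 × 111 = 21,460 g.

21.5 kg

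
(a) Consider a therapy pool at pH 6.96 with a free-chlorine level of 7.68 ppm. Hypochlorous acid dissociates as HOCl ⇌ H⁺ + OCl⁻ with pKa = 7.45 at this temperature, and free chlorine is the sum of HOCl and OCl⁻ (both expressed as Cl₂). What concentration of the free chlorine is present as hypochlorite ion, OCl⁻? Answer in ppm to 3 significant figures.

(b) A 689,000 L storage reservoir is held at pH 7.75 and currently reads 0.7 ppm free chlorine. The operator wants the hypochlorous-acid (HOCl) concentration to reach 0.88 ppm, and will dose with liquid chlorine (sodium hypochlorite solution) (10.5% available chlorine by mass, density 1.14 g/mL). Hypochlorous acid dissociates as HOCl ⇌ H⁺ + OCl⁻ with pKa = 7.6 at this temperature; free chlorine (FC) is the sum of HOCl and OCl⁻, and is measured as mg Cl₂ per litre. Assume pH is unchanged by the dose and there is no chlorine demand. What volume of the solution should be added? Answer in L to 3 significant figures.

(a) [OCl⁻]/[HOCl] = 10^(pH − pKa) = 10^(6.96 − 7.45) = 10^-0.49 = 0.3236.
(a) Fraction as HOCl = 1 / (1 + 0.3236) = 0.7555.
(a) OCl⁻ = (1 − 0.7555) × 7.68 ppm = 1.878 ppm.

(b) [OCl⁻]/[HOCl] = 10^(pH − pKa) = 10^(7.75 − 7.6) = 1.413; fraction as HOCl = 1/(1 + 1.413) = 0.4145.
(b) Free chlorine required for 0.88 ppm HOCl: 0.88 / 0.4145 = 2.123 ppm.
(b) FC to add: 2.123 − 0.7 = 1.423 mg/L as Cl₂.
(b) Cl₂ equivalent: 1.423 mg/L × 689,000 L = 980.5 g.
(b) Product at 10.5% available Cl: 980.5 / 0.105 = 9338 g.
(b) Volume: 9338 g ÷ 1.14 g/mL = 8191 mL.

(a) 1.88 ppm; (b) 8.19 L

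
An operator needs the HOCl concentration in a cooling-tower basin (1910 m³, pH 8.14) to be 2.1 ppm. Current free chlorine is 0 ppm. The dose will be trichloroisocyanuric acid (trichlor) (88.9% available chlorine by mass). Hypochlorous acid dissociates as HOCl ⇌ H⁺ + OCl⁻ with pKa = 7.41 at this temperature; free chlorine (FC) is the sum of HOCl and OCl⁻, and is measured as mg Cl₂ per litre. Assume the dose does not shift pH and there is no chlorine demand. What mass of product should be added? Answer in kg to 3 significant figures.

28.7 kg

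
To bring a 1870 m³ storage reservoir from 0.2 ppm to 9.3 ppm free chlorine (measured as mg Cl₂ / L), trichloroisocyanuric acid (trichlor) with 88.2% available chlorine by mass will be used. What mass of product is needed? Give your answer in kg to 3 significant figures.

Volume: 1870 m³ = 1,870,000 L.
Chlorine deficit: 9.3 − 0.2 = 9.1 ppm = 9.1 mg/L as Cl₂.
Cl₂ equivalent needed: 9.1 mg/L × 1,870,000 L = 17,020,000 mg = 17,020 g.
Product at 88.2% available chlorine: 17,020 / 0.882 = 19,290 g.

19.3 kg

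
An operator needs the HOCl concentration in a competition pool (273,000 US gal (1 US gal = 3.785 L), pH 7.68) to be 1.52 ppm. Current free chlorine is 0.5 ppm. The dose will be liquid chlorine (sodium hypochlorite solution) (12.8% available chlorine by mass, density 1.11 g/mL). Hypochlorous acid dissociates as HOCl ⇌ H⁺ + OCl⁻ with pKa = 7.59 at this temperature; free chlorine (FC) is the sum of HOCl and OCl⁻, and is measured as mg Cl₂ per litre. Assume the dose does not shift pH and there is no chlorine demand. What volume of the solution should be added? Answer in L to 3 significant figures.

21.0 L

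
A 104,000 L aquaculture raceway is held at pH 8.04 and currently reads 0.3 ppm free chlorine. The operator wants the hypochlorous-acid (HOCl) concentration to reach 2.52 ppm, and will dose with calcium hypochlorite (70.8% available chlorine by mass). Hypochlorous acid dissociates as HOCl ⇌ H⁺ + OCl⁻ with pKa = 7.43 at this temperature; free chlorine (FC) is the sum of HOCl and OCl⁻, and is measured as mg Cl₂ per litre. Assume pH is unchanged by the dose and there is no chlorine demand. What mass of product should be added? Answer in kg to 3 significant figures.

[OCl⁻]/[HOCl] = 10^(pH − pKa) = 10^(8.04 − 7.43) = 4.074; fraction as HOCl = 1/(1 + 4.074) = 0.1971.
Free chlorine required for 2.52 ppm HOCl: 2.52 / 0.1971 = 12.79 ppm.
FC to add: 12.79 − 0.3 = 12.49 mg/L as Cl₂.
Cl₂ equivalent: 12.49 mg/L × 104,000 L = 1299 g.
Product at 70.8% available Cl: 1299 / 0.708 = 1834 g.

1.83 kg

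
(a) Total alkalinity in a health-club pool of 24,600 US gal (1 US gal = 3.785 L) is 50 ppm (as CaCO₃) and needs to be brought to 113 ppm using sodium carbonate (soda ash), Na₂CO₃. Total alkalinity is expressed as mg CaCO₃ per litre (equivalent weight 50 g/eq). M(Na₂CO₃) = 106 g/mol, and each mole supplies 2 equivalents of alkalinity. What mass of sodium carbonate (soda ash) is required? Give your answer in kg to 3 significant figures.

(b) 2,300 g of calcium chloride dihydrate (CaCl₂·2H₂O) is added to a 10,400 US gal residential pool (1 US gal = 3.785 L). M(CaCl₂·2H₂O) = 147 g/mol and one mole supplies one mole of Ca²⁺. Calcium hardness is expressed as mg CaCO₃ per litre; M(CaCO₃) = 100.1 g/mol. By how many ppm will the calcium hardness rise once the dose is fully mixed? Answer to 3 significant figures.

(a) Volume: 24,600 US gal × 3.785 L/gal = 93,111 L.
(a) Alkalinity to add: (113 − 50) = 63 mg/L as CaCO₃ × 93,111 L = 5866 g as CaCO₃.
(a) Equivalents: 5866 g ÷ 50 g/eq = 117.3 eq.
(a) Each mole of Na₂CO₃ supplies 2 eq, so 117.3 / 2 = 58.66 mol.
(a) Mass: 58.66 mol × 106 g/mol = 6218 g.

(b) Volume: 10,400 US gal × 3.785 L/gal = 39,364 L.
(b) Moles of Ca²⁺: 2,300 g ÷ 147 g/mol = 15.65 mol.
(b) As CaCO₃: 15.65 mol × 100.1 g/mol = 1566 g.
(b) Rise: 1566 g / 39,364 L × 1000 = 39.79 mg/L.

(a) 6.22 kg; (b) 39.8 ppm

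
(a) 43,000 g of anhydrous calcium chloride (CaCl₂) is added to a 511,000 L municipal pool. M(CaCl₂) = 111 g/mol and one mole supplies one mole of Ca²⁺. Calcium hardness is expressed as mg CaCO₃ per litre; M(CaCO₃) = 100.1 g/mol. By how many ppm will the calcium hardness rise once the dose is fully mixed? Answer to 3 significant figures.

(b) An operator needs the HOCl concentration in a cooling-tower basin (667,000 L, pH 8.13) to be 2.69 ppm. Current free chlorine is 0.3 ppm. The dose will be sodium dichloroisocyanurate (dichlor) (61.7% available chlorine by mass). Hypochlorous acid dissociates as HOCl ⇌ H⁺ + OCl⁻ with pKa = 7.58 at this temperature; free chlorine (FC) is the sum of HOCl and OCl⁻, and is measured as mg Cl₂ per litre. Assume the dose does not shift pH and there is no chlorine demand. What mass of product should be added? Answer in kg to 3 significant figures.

(a) 75.9 ppm; (b) 12.9 kg

(a) Moles of Ca²⁺: 43,000 g ÷ 111 g/mol = 387.4 mol.
(a) As CaCO₃: 387.4 mol × 100.1 g/mol = 38,780 g.
(a) Rise: 38,780 g / 511,000 L × 1000 = 75.89 mg/L.

(b) [OCl⁻]/[HOCl] = 10^(pH − pKa) = 10^(8.13 − 7.58) = 3.548; fraction as HOCl = 1/(1 + 3.548) = 0.2199.
(b) Free chlorine required for 2.69 ppm HOCl: 2.69 / 0.2199 = 12.23 ppm.
(b) FC to add: 12.23 − 0.3 = 11.93 mg/L as Cl₂.
(b) Cl₂ equivalent: 11.93 mg/L × 667,000 L = 7960 g.
(b) Product at 61.7% available Cl: 7960 / 0.617 = 12,900 g.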